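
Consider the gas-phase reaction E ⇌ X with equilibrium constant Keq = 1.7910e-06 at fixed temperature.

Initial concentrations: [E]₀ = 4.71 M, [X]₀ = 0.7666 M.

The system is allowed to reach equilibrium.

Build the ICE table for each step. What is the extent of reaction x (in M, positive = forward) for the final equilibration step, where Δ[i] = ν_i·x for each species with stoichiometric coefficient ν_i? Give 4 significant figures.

x = -0.7666 M

Q₀ = 0.1628 vs Keq = 1.7910e-06 ⇒ Q>K, reverse
Step 1:
                  E         X
  Initial      4.71    0.7666
  Change     0.7666   -0.7666
  Equil       5.477 9.8086e-06
  solve Keq expr → x = -0.7666; check Q = 1.7910e-06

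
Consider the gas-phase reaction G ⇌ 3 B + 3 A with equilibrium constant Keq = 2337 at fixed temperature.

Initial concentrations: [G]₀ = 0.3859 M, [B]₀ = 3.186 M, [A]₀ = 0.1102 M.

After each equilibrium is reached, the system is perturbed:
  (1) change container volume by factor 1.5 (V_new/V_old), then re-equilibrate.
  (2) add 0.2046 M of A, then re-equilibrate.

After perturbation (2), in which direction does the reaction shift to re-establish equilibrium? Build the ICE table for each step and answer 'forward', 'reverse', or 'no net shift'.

Q₀ = 0.1122 vs Keq = 2337 ⇒ Q<K, forward
Step 1:
                    G           B           A
  init         0.3859       3.186      0.1102
  Δ             -0.34        1.02        1.02
  eq          0.04594       4.206        1.13
  solve Keq expr → x = 0.34; check Q = 2337
Then change container volume by factor 1.5 (V_new/V_old).
Step 2:
                    G           B           A
  init        0.03063       2.804      0.7534
  Δ          -0.02484     0.07451     0.07451
  eq         0.005791       2.878      0.8279
  solve Keq expr → x = 0.02484; check Q = 2337
Then add 0.2046 M of A.
Step 3:
                    G           B           A
  init       0.005791       2.878       1.032
  Δ          0.004815    -0.01445    -0.01445
  eq          0.01061       2.864       1.018
  solve Keq expr → x = -0.004815; check Q = 2337

Direction: reverse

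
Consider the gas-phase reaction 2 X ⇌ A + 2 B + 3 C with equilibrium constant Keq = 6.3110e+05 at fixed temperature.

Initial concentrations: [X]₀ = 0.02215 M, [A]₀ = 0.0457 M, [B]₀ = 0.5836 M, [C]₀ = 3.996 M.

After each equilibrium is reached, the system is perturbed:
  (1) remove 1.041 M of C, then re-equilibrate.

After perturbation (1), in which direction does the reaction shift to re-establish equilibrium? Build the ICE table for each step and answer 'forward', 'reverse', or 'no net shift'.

Direction: forward

Q₀ = 2024 vs Keq = 6.3110e+05 ⇒ Q<K, forward
Step 1:
                  X         A         B         C
  Initial   0.02215    0.0457    0.5836     3.996
  Change   -0.02069   0.01035   0.02069   0.03104
  Equil    0.001455   0.05605    0.6043     4.027
  solve Keq expr → x = 0.01035; check Q = 6.3110e+05
Then remove 1.041 M of C.
Step 2:
                  X         A         B         C
  Initial  0.001455   0.05605    0.6043     2.986
  Change  -5.2275e-04 2.6138e-04 5.2275e-04 7.8413e-04
  Equil   9.3256e-04   0.05631    0.6048     2.987
  solve Keq expr → x = 2.6138e-04; check Q = 6.3110e+05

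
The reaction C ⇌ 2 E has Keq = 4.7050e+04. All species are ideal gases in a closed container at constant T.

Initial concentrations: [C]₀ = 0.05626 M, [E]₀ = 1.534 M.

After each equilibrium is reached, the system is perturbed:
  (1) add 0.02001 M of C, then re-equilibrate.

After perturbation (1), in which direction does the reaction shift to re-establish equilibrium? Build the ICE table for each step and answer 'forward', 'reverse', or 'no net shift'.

Direction: forward

Q₀ = 41.83 vs Keq = 4.7050e+04 ⇒ Q<K, forward
Step 1:
                   C          E
  Initial    0.05626      1.534
  Change     -0.0562     0.1124
  Equil   5.7612e-05      1.646
  solve Keq expr → x = 0.0562; check Q = 4.7050e+04
Then add 0.02001 M of C.
Step 2:
                   C          E
  Initial    0.02007      1.646
  Change    -0.02001    0.04001
  Equil   6.0447e-05      1.686
  solve Keq expr → x = 0.02001; check Q = 4.7050e+04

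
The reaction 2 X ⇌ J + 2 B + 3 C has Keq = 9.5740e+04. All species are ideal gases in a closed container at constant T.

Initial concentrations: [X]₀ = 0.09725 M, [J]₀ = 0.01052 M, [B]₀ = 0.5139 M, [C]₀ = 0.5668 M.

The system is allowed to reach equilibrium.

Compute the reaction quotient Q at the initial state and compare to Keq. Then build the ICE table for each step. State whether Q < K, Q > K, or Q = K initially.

Q₀ = 0.05349; Q < K (proceeds forward)

Q₀ = 0.05349 vs Keq = 9.5740e+04 ⇒ Q<K, forward
Step 1:
                  X         J         B         C
  Initial   0.09725   0.01052    0.5139    0.5668
  Change   -0.09696   0.04848   0.09696    0.1454
  Equil   2.8825e-04     0.059    0.6109    0.7122
  solve Keq expr → x = 0.04848; check Q = 9.5740e+04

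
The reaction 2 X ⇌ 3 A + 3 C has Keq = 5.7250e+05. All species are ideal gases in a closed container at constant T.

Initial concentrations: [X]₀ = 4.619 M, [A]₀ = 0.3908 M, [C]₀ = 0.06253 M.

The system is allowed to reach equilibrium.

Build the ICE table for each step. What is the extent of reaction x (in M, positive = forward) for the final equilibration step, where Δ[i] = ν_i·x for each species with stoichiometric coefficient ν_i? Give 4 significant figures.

x = 2.121 M

Q₀ = 6.8396e-07 vs Keq = 5.7250e+05 ⇒ Q<K, forward
Step 1:
                    X           A           C
  init          4.619      0.3908     0.06253
  Δ            -4.241       6.362       6.362
  eq           0.3777       6.753       6.425
  solve Keq expr → x = 2.121; check Q = 5.7250e+05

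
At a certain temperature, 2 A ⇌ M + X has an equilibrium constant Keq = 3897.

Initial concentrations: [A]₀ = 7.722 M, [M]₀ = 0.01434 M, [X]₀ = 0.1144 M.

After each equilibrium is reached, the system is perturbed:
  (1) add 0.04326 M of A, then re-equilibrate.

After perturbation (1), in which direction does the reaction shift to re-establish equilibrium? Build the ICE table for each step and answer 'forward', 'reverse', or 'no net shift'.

Direction: forward

Q₀ = 2.7512e-05 vs Keq = 3897 ⇒ Q<K, forward
Step 1:
                   A          M          X
  I            7.722    0.01434     0.1144
  C            -7.66       3.83       3.83
  E          0.06238      3.844      3.944
  solve Keq expr → x = 3.83; check Q = 3897
Then add 0.04326 M of A.
Step 2:
                   A          M          X
  I           0.1056      3.844      3.944
  C         -0.04292    0.02146    0.02146
  E          0.06272      3.866      3.966
  solve Keq expr → x = 0.02146; check Q = 3897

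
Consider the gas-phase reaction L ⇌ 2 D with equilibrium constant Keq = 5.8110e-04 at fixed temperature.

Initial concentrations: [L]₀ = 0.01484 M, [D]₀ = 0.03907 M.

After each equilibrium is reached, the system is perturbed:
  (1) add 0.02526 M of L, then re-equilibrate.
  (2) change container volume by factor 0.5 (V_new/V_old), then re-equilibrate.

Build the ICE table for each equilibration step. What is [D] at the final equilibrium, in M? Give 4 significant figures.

[D]_eq = 0.008181 M

Q₀ = 0.1029 vs Keq = 5.8110e-04 ⇒ Q>K, reverse
Step 1:
                   L          D
  I          0.01484    0.03907
  C          0.01737   -0.03474
  E          0.03221   0.004326
  solve Keq expr → x = -0.01737; check Q = 5.8110e-04
Then add 0.02526 M of L.
Step 2:
                   L          D
  I          0.05747   0.004326
  C       -7.0841e-04   0.001417
  E          0.05676   0.005743
  solve Keq expr → x = 7.0841e-04; check Q = 5.8110e-04
Then change container volume by factor 0.5 (V_new/V_old).
Step 3:
                   L          D
  I           0.1135    0.01149
  C         0.001653  -0.003305
  E           0.1152   0.008181
  solve Keq expr → x = -0.001653; check Q = 5.8110e-04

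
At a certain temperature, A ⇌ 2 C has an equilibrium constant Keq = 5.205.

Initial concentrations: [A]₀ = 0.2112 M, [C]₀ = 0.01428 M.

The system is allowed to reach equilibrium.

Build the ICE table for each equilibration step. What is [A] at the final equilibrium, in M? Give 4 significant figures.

Q₀ = 9.6552e-04 vs Keq = 5.205 ⇒ Q<K, forward
Step 1:
                  A         C
  I          0.2112   0.01428
  C         -0.1833    0.3666
  E         0.02788    0.3809
  solve Keq expr → x = 0.1833; check Q = 5.205

[A]_eq = 0.02788 M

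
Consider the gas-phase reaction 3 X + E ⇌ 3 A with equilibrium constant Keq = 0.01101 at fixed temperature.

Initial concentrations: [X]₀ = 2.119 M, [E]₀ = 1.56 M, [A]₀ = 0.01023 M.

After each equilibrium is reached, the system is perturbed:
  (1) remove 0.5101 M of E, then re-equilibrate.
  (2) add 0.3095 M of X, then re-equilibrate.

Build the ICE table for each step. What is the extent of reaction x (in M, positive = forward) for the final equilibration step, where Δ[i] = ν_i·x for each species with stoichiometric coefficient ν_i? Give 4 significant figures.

Q₀ = 7.2129e-08 vs Keq = 0.01101 ⇒ Q<K, forward
Step 1:
                  X         E         A
  I           2.119      1.56   0.01023
  C         -0.4158   -0.1386    0.4158
  E           1.703     1.421     0.426
  solve Keq expr → x = 0.1386; check Q = 0.01101
Then remove 0.5101 M of E.
Step 2:
                  X         E         A
  I           1.703    0.9113     0.426
  C         0.04651    0.0155  -0.04651
  E            1.75    0.9268    0.3795
  solve Keq expr → x = -0.0155; check Q = 0.01101
Then add 0.3095 M of X.
Step 3:
                  X         E         A
  I           2.059    0.9268    0.3795
  C        -0.05288  -0.01763   0.05288
  E           2.006    0.9092    0.4324
  solve Keq expr → x = 0.01763; check Q = 0.01101

x = 0.01763 M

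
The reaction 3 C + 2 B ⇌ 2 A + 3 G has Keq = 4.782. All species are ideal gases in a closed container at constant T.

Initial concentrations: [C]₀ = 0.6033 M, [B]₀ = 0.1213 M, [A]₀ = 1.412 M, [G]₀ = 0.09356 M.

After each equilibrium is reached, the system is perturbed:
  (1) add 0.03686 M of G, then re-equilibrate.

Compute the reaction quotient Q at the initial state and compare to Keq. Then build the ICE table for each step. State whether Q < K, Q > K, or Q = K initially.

Q₀ = 0.5054; Q < K (proceeds forward)

Q₀ = 0.5054 vs Keq = 4.782 ⇒ Q<K, forward
Step 1:
                  C         B         A         G
  I          0.6033    0.1213     1.412   0.09356
  C        -0.05033  -0.03355   0.03355   0.05033
  E           0.553   0.08775     1.446    0.1439
  solve Keq expr → x = 0.01678; check Q = 4.782
Then add 0.03686 M of G.
Step 2:
                  C         B         A         G
  I           0.553   0.08775     1.446    0.1808
  C         0.01801   0.01201  -0.01201  -0.01801
  E           0.571   0.09975     1.434    0.1627
  solve Keq expr → x = -0.006003; check Q = 4.782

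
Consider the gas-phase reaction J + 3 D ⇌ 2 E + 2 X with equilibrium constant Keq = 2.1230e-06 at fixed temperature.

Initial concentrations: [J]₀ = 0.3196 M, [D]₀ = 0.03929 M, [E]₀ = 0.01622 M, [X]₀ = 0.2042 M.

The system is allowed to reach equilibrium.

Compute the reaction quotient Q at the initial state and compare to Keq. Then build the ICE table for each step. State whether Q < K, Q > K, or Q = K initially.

Q₀ = 0.5659 vs Keq = 2.1230e-06 ⇒ Q>K, reverse
Step 1:
                  J         D         E         X
  I          0.3196   0.03929   0.01622    0.2042
  C        0.008075   0.02422  -0.01615  -0.01615
  E          0.3277   0.06351 7.0994e-05    0.1881
  solve Keq expr → x = -0.008075; check Q = 2.1230e-06

Q₀ = 0.5659; Q > K (proceeds reverse)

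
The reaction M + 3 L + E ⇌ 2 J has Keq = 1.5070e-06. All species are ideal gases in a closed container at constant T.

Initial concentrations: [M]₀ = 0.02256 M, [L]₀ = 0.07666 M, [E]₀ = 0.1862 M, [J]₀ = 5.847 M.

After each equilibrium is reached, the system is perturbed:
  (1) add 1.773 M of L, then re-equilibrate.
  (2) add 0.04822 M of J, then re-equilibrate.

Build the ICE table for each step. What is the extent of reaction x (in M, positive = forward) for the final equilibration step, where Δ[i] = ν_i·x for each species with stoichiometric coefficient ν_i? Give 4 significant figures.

x = -0.02302 M

Q₀ = 1.8065e+07 vs Keq = 1.5070e-06 ⇒ Q>K, reverse
Step 1:
                    M           L           E           J
  I           0.02256     0.07666      0.1862       5.847
  C             2.877        8.63       2.877      -5.753
  E             2.899       8.706       3.063     0.09397
  solve Keq expr → x = -2.877; check Q = 1.5070e-06
Then add 1.773 M of L.
Step 2:
                    M           L           E           J
  I             2.899       10.48       3.063     0.09397
  C          -0.01438    -0.04314    -0.01438     0.02876
  E             2.885       10.44       3.048      0.1227
  solve Keq expr → x = 0.01438; check Q = 1.5070e-06
Then add 0.04822 M of J.
Step 3:
                    M           L           E           J
  I             2.885       10.44       3.048      0.1709
  C           0.02302     0.06906     0.02302    -0.04604
  E             2.908       10.51       3.071      0.1249
  solve Keq expr → x = -0.02302; check Q = 1.5070e-06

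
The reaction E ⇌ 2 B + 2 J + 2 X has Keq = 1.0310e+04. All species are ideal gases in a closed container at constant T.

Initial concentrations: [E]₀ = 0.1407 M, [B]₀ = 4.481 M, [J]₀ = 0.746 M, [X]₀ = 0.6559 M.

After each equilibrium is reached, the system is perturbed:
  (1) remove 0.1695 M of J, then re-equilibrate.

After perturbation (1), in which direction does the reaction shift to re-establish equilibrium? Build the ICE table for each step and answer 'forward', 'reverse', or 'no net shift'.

Q₀ = 34.17 vs Keq = 1.0310e+04 ⇒ Q<K, forward
Step 1:
                  E         B         J         X
  init       0.1407     4.481     0.746    0.6559
  Δ         -0.1387    0.2774    0.2774    0.2774
  eq       0.002003     4.758     1.023    0.9333
  solve Keq expr → x = 0.1387; check Q = 1.0310e+04
Then remove 0.1695 M of J.
Step 2:
                  E         B         J         X
  init     0.002003     4.758    0.8539    0.9333
  Δ       -6.0046e-04  0.001201  0.001201  0.001201
  eq       0.001403      4.76    0.8551    0.9345
  solve Keq expr → x = 6.0046e-04; check Q = 1.0310e+04

Direction: forward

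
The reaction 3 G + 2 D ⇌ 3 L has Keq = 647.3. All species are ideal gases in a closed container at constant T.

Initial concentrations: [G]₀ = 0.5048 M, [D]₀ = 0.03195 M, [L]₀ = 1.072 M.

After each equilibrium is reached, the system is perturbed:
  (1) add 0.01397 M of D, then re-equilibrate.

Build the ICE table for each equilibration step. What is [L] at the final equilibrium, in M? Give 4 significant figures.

[L]_eq = 1.004 M

Q₀ = 9382 vs Keq = 647.3 ⇒ Q>K, reverse
Step 1:
                   G          D          L
  I           0.5048    0.03195      1.072
  C          0.08152    0.05435   -0.08152
  E           0.5863     0.0863     0.9905
  solve Keq expr → x = -0.02717; check Q = 647.3
Then add 0.01397 M of D.
Step 2:
                   G          D          L
  I           0.5863     0.1003     0.9905
  C         -0.01357  -0.009044    0.01357
  E           0.5728    0.09123      1.004
  solve Keq expr → x = 0.004522; check Q = 647.3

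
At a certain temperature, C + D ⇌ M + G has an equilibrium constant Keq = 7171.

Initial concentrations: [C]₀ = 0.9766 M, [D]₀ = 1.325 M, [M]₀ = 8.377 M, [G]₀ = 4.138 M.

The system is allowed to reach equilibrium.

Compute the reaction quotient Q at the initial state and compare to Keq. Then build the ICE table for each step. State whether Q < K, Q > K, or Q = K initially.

Q₀ = 26.79; Q < K (proceeds forward)

Q₀ = 26.79 vs Keq = 7171 ⇒ Q<K, forward
Step 1:
                   C          D          M          G
  init        0.9766      1.325      8.377      4.138
  Δ          -0.9585    -0.9585     0.9585     0.9585
  eq          0.0181     0.3665      9.335      5.096
  solve Keq expr → x = 0.9585; check Q = 7171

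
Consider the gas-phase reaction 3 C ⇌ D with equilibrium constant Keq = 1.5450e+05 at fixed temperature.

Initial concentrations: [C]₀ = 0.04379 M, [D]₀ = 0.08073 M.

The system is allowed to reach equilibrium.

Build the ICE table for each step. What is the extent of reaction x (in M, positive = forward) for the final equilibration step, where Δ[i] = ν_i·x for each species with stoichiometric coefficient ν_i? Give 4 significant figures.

Q₀ = 961.4 vs Keq = 1.5450e+05 ⇒ Q<K, forward
Step 1:
                  C         D
  I         0.04379   0.08073
  C        -0.03536   0.01179
  E        0.008429   0.09252
  solve Keq expr → x = 0.01179; check Q = 1.5450e+05

x = 0.01179 M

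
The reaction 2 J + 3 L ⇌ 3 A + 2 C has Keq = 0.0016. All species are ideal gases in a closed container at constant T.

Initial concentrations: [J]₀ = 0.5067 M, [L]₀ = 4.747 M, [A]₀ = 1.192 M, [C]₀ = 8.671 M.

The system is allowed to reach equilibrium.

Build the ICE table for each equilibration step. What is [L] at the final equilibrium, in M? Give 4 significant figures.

Q₀ = 4.637 vs Keq = 0.0016 ⇒ Q>K, reverse
Step 1:
                  J         L         A         C
  I          0.5067     4.747     1.192     8.671
  C          0.6697     1.005    -1.005   -0.6697
  E           1.176     5.752    0.1874     8.001
  solve Keq expr → x = -0.3349; check Q = 0.0016

[L]_eq = 5.752 M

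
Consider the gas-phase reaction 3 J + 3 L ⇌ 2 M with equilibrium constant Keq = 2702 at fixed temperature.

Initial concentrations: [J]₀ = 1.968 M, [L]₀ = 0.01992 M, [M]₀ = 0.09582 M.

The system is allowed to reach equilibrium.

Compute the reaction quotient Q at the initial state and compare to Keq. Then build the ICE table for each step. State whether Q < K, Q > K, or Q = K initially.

Q₀ = 152.4; Q < K (proceeds forward)

Q₀ = 152.4 vs Keq = 2702 ⇒ Q<K, forward
Step 1:
                    J           L           M
  Initial       1.968     0.01992     0.09582
  Change     -0.01182    -0.01182    0.007879
  Equil         1.956    0.008101      0.1037
  solve Keq expr → x = 0.00394; check Q = 2702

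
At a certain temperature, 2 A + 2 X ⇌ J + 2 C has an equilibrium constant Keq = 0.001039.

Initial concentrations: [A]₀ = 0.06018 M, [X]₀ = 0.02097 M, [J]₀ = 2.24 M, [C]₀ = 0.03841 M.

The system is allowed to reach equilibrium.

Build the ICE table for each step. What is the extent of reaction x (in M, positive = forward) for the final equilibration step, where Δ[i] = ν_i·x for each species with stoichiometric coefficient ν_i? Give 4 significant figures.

Q₀ = 2075 vs Keq = 0.001039 ⇒ Q>K, reverse
Step 1:
                    A           X           J           C
  Initial     0.06018     0.02097        2.24     0.03841
  Change      0.03828     0.03828    -0.01914    -0.03828
  Equil       0.09846     0.05925       2.221  1.2619e-04
  solve Keq expr → x = -0.01914; check Q = 0.001039

x = -0.01914 M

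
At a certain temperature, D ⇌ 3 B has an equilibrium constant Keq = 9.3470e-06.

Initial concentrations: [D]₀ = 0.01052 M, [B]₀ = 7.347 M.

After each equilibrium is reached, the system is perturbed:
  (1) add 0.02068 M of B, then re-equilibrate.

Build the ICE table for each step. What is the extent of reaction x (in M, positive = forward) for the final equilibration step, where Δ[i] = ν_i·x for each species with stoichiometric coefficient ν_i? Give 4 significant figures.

Q₀ = 3.7698e+04 vs Keq = 9.3470e-06 ⇒ Q>K, reverse
Step 1:
                  D         B
  Initial   0.01052     7.347
  Change       2.44    -7.319
  Equil        2.45    0.0284
  solve Keq expr → x = -2.44; check Q = 9.3470e-06
Then add 0.02068 M of B.
Step 2:
                  D         B
  Initial      2.45   0.04908
  Change   0.006884  -0.02065
  Equil       2.457   0.02842
  solve Keq expr → x = -0.006884; check Q = 9.3470e-06

x = -0.006884 M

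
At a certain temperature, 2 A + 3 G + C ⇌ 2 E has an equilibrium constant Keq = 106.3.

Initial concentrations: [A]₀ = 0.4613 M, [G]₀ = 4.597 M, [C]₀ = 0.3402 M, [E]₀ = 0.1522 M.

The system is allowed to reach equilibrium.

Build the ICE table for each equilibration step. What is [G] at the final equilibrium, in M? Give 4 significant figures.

Q₀ = 0.003294 vs Keq = 106.3 ⇒ Q<K, forward
Step 1:
                   A          G          C          E
  init        0.4613      4.597     0.3402     0.1522
  Δ          -0.4401    -0.6601      -0.22     0.4401
  eq         0.02122      3.937     0.1202     0.5923
  solve Keq expr → x = 0.22; check Q = 106.3

[G]_eq = 3.937 M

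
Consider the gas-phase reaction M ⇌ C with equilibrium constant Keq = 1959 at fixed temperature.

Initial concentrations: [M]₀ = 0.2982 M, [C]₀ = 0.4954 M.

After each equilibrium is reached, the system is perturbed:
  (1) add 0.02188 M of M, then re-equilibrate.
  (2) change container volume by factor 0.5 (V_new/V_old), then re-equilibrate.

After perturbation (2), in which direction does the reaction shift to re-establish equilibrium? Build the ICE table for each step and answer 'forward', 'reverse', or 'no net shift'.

Direction: no net shift

Q₀ = 1.661 vs Keq = 1959 ⇒ Q<K, forward
Step 1:
                    M           C
  I            0.2982      0.4954
  C           -0.2978      0.2978
  E        4.0490e-04      0.7932
  solve Keq expr → x = 0.2978; check Q = 1959
Then add 0.02188 M of M.
Step 2:
                    M           C
  I           0.02228      0.7932
  C          -0.02187     0.02187
  E        4.1606e-04      0.8151
  solve Keq expr → x = 0.02187; check Q = 1959
Then change container volume by factor 0.5 (V_new/V_old).
Step 3:
                    M           C
  I        8.3212e-04        1.63
  C                 0           0
  E        8.3212e-04        1.63
  solve Keq expr → x = 0; check Q = 1959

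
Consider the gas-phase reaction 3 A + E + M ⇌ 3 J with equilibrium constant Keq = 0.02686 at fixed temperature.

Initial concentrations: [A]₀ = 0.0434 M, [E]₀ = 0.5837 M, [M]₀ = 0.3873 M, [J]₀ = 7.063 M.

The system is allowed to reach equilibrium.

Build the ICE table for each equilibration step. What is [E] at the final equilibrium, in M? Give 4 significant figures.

[E]_eq = 2.164 M

Q₀ = 1.9066e+07 vs Keq = 0.02686 ⇒ Q>K, reverse
Step 1:
                    A           E           M           J
  I            0.0434      0.5837      0.3873       7.063
  C             4.741        1.58        1.58      -4.741
  E             4.784       2.164       1.968       2.322
  solve Keq expr → x = -1.58; check Q = 0.02686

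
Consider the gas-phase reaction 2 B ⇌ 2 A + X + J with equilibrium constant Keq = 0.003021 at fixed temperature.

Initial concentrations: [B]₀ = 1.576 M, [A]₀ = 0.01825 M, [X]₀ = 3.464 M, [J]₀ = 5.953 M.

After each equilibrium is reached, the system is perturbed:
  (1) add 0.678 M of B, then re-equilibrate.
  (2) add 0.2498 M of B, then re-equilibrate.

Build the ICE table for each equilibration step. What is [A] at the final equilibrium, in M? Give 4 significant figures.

[A]_eq = 0.03012 M

Q₀ = 0.002765 vs Keq = 0.003021 ⇒ Q<K, forward
Step 1:
                  B         A         X         J
  Initial     1.576   0.01825     3.464     5.953
  Change  -8.1382e-04 8.1382e-04 4.0691e-04 4.0691e-04
  Equil       1.575   0.01906     3.464     5.953
  solve Keq expr → x = 4.0691e-04; check Q = 0.003021
Then add 0.678 M of B.
Step 2:
                  B         A         X         J
  Initial     2.253   0.01906     3.464     5.953
  Change  -0.008083  0.008083  0.004041  0.004041
  Equil       2.245   0.02715     3.468     5.957
  solve Keq expr → x = 0.004041; check Q = 0.003021
Then add 0.2498 M of B.
Step 3:
                  B         A         X         J
  Initial     2.495   0.02715     3.468     5.957
  Change  -0.002974  0.002974  0.001487  0.001487
  Equil       2.492   0.03012      3.47     5.959
  solve Keq expr → x = 0.001487; check Q = 0.003021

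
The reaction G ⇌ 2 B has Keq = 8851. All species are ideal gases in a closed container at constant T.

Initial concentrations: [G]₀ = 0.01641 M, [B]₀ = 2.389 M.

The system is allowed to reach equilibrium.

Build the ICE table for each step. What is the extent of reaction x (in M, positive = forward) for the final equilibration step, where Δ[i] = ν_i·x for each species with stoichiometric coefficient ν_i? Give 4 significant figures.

x = 0.01575 M

Q₀ = 347.8 vs Keq = 8851 ⇒ Q<K, forward
Step 1:
                  G         B
  init      0.01641     2.389
  Δ        -0.01575    0.0315
  eq      6.6194e-04      2.42
  solve Keq expr → x = 0.01575; check Q = 8851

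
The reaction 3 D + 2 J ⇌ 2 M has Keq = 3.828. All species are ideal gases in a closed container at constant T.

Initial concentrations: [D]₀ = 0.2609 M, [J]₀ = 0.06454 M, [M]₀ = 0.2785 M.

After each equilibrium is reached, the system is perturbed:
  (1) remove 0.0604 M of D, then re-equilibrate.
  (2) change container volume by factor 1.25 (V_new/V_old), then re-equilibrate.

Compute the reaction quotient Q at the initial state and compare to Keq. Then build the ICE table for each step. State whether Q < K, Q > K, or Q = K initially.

Q₀ = 1049 vs Keq = 3.828 ⇒ Q>K, reverse
Step 1:
                   D          J          M
  Initial     0.2609    0.06454     0.2785
  Change      0.2161     0.1441    -0.1441
  Equil        0.477     0.2086     0.1344
  solve Keq expr → x = -0.07203; check Q = 3.828
Then remove 0.0604 M of D.
Step 2:
                   D          J          M
  Initial     0.4166     0.2086     0.1344
  Change     0.01718    0.01145   -0.01145
  Equil       0.4338       0.22      0.123
  solve Keq expr → x = -0.005726; check Q = 3.828
Then change container volume by factor 1.25 (V_new/V_old).
Step 3:
                   D          J          M
  Initial      0.347      0.176    0.09839
  Change     0.02207    0.01471   -0.01471
  Equil       0.3691     0.1908    0.08368
  solve Keq expr → x = -0.007356; check Q = 3.828

Q₀ = 1049; Q > K (proceeds reverse)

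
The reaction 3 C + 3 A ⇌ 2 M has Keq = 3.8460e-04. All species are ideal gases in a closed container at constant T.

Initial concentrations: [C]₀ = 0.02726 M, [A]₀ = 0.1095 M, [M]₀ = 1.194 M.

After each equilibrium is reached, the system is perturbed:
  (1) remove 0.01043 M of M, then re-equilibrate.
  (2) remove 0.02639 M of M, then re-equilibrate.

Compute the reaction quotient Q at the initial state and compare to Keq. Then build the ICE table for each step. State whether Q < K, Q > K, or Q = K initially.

Q₀ = 5.3603e+07 vs Keq = 3.8460e-04 ⇒ Q>K, reverse
Step 1:
                   C          A          M
  I          0.02726     0.1095      1.194
  C            1.644      1.644     -1.096
  E            1.671      1.753    0.09831
  solve Keq expr → x = -0.5478; check Q = 3.8460e-04
Then remove 0.01043 M of M.
Step 2:
                   C          A          M
  I            1.671      1.753    0.08788
  C         -0.01245   -0.01245     0.0083
  E            1.658      1.741    0.09618
  solve Keq expr → x = 0.00415; check Q = 3.8460e-04
Then remove 0.02639 M of M.
Step 3:
                   C          A          M
  I            1.658      1.741    0.06979
  C         -0.03167   -0.03167    0.02111
  E            1.627      1.709     0.0909
  solve Keq expr → x = 0.01056; check Q = 3.8460e-04

Q₀ = 5.3603e+07; Q > K (proceeds reverse)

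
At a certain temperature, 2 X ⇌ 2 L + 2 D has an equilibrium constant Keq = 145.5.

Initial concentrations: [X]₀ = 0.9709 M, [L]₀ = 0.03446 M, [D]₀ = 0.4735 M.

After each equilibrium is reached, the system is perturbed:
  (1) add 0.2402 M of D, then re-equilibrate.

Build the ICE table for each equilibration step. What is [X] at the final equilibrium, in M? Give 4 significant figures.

Q₀ = 2.8244e-04 vs Keq = 145.5 ⇒ Q<K, forward
Step 1:
                   X          L          D
  Initial     0.9709    0.03446     0.4735
  Change     -0.8701     0.8701     0.8701
  Equil       0.1008     0.9046      1.344
  solve Keq expr → x = 0.4351; check Q = 145.5
Then add 0.2402 M of D.
Step 2:
                   X          L          D
  Initial     0.1008     0.9046      1.584
  Change     0.01495   -0.01495   -0.01495
  Equil       0.1157     0.8896      1.569
  solve Keq expr → x = -0.007474; check Q = 145.5

[X]_eq = 0.1157 M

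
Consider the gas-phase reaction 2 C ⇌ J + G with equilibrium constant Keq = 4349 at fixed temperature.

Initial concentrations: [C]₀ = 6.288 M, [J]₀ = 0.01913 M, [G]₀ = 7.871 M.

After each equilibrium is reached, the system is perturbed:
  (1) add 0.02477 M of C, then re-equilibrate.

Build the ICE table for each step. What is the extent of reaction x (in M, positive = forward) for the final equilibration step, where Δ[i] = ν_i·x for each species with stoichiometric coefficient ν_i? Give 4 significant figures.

x = 0.01227 M

Q₀ = 0.003808 vs Keq = 4349 ⇒ Q<K, forward
Step 1:
                   C          J          G
  init         6.288    0.01913      7.871
  Δ           -6.199        3.1        3.1
  eq          0.0887      3.119      10.97
  solve Keq expr → x = 3.1; check Q = 4349
Then add 0.02477 M of C.
Step 2:
                   C          J          G
  init        0.1135      3.119      10.97
  Δ         -0.02455    0.01227    0.01227
  eq         0.08892      3.131      10.98
  solve Keq expr → x = 0.01227; check Q = 4349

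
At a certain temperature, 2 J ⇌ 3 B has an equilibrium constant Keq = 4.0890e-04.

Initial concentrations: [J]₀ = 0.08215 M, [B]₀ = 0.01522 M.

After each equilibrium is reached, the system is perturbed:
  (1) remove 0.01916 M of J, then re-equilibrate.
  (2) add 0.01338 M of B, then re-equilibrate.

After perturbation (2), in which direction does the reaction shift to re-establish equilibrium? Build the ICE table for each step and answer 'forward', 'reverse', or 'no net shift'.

Q₀ = 5.2243e-04 vs Keq = 4.0890e-04 ⇒ Q>K, reverse
Step 1:
                  J         B
  Initial   0.08215   0.01522
  Change  7.3973e-04  -0.00111
  Equil     0.08289   0.01411
  solve Keq expr → x = -3.6986e-04; check Q = 4.0890e-04
Then remove 0.01916 M of J.
Step 2:
                  J         B
  Initial   0.06373   0.01411
  Change   0.001397 -0.002096
  Equil     0.06513   0.01201
  solve Keq expr → x = -6.9857e-04; check Q = 4.0890e-04
Then add 0.01338 M of B.
Step 3:
                  J         B
  Initial   0.06513   0.02539
  Change   0.008257  -0.01238
  Equil     0.07338   0.01301
  solve Keq expr → x = -0.004128; check Q = 4.0890e-04

Direction: reverse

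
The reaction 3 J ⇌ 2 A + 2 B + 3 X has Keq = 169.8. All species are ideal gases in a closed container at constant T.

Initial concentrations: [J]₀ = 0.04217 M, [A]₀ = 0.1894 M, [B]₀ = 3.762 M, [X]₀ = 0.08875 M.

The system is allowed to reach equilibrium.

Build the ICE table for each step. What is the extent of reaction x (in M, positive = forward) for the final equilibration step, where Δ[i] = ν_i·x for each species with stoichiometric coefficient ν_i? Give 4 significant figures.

Q₀ = 4.733 vs Keq = 169.8 ⇒ Q<K, forward
Step 1:
                  J         A         B         X
  I         0.04217    0.1894     3.762   0.08875
  C        -0.02482   0.01655   0.01655   0.02482
  E         0.01735    0.2059     3.779    0.1136
  solve Keq expr → x = 0.008273; check Q = 169.8

x = 0.008273 M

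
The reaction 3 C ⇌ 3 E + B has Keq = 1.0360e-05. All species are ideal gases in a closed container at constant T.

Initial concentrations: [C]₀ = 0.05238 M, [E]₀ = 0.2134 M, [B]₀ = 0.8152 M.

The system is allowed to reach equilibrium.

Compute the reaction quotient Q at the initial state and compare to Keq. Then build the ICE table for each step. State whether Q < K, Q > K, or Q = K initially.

Q₀ = 55.13 vs Keq = 1.0360e-05 ⇒ Q>K, reverse
Step 1:
                  C         E         B
  Initial   0.05238    0.2134    0.8152
  Change     0.2072   -0.2072  -0.06905
  Equil      0.2595  0.006238    0.7461
  solve Keq expr → x = -0.06905; check Q = 1.0360e-05

Q₀ = 55.13; Q > K (proceeds reverse)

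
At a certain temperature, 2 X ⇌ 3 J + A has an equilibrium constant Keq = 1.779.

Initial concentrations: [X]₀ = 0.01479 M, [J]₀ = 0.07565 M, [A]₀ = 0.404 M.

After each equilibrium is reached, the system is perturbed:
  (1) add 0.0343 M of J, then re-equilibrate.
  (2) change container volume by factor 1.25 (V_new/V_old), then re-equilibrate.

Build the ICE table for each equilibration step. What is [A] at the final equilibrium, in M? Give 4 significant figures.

Q₀ = 0.7996 vs Keq = 1.779 ⇒ Q<K, forward
Step 1:
                  X         J         A
  init      0.01479   0.07565     0.404
  Δ       -0.003729  0.005594  0.001865
  eq        0.01106   0.08124    0.4059
  solve Keq expr → x = 0.001865; check Q = 1.779
Then add 0.0343 M of J.
Step 2:
                  X         J         A
  init      0.01106    0.1155    0.4059
  Δ        0.005624 -0.008436 -0.002812
  eq        0.01668    0.1071    0.4031
  solve Keq expr → x = -0.002812; check Q = 1.779
Then change container volume by factor 1.25 (V_new/V_old).
Step 3:
                  X         J         A
  init      0.01335   0.08569    0.3224
  Δ       -0.002067    0.0031  0.001033
  eq        0.01128   0.08879    0.3235
  solve Keq expr → x = 0.001033; check Q = 1.779

[A]_eq = 0.3235 M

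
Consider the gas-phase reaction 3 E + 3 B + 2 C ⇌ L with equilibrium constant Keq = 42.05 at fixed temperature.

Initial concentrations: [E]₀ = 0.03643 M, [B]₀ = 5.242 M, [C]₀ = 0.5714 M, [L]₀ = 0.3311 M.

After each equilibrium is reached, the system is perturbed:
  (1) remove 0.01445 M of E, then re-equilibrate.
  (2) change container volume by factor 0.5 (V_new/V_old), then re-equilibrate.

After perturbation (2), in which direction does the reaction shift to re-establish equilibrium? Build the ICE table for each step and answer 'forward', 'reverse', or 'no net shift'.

Q₀ = 145.6 vs Keq = 42.05 ⇒ Q>K, reverse
Step 1:
                    E           B           C           L
  init        0.03643       5.242      0.5714      0.3311
  Δ           0.01745     0.01745     0.01163   -0.005817
  eq          0.05388       5.259       0.583      0.3253
  solve Keq expr → x = -0.005817; check Q = 42.05
Then remove 0.01445 M of E.
Step 2:
                    E           B           C           L
  init        0.03943       5.259       0.583      0.3253
  Δ           0.01352     0.01352    0.009012   -0.004506
  eq          0.05295       5.273       0.592      0.3208
  solve Keq expr → x = -0.004506; check Q = 42.05
Then change container volume by factor 0.5 (V_new/V_old).
Step 3:
                    E           B           C           L
  init         0.1059       10.55       1.184      0.6416
  Δ          -0.08371    -0.08371    -0.05581      0.0279
  eq          0.02219       10.46       1.128      0.6695
  solve Keq expr → x = 0.0279; check Q = 42.05

Direction: forward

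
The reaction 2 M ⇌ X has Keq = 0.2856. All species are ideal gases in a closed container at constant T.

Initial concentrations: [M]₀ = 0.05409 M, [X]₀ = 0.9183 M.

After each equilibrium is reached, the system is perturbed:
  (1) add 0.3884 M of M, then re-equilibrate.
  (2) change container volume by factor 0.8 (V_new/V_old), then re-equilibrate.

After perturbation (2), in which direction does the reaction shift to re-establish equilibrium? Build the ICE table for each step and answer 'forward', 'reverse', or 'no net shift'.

Direction: forward

Q₀ = 313.9 vs Keq = 0.2856 ⇒ Q>K, reverse
Step 1:
                    M           X
  init        0.05409      0.9183
  Δ              1.09     -0.5448
  eq            1.144      0.3735
  solve Keq expr → x = -0.5448; check Q = 0.2856
Then add 0.3884 M of M.
Step 2:
                    M           X
  init          1.532      0.3735
  Δ           -0.2265      0.1132
  eq            1.306      0.4868
  solve Keq expr → x = 0.1132; check Q = 0.2856
Then change container volume by factor 0.8 (V_new/V_old).
Step 3:
                    M           X
  init          1.632      0.6085
  Δ           -0.1086     0.05428
  eq            1.523      0.6628
  solve Keq expr → x = 0.05428; check Q = 0.2856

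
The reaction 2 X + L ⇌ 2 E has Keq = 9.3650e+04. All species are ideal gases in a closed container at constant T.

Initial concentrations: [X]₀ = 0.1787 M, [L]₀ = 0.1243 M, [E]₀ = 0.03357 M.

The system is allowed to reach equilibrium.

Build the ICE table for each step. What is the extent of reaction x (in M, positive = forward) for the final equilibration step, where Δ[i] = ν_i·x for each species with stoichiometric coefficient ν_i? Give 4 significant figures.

Q₀ = 0.2839 vs Keq = 9.3650e+04 ⇒ Q<K, forward
Step 1:
                  X         L         E
  I          0.1787    0.1243   0.03357
  C         -0.1751  -0.08757    0.1751
  E        0.003559   0.03673    0.2087
  solve Keq expr → x = 0.08757; check Q = 9.3650e+04

x = 0.08757 M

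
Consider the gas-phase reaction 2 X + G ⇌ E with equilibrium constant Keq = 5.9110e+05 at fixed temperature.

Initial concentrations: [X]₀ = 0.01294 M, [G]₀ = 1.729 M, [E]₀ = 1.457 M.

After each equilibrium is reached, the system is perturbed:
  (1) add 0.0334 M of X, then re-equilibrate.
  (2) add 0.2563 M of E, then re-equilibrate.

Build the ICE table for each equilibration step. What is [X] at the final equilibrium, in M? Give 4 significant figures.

[X]_eq = 0.001312 M

Q₀ = 5033 vs Keq = 5.9110e+05 ⇒ Q<K, forward
Step 1:
                  X         G         E
  I         0.01294     1.729     1.457
  C        -0.01174 -0.005871  0.005871
  E        0.001198     1.723     1.463
  solve Keq expr → x = 0.005871; check Q = 5.9110e+05
Then add 0.0334 M of X.
Step 2:
                  X         G         E
  I          0.0346     1.723     1.463
  C        -0.03339  -0.01669   0.01669
  E        0.001211     1.706      1.48
  solve Keq expr → x = 0.01669; check Q = 5.9110e+05
Then add 0.2563 M of E.
Step 3:
                  X         G         E
  I        0.001211     1.706     1.736
  C       1.0067e-04 5.0337e-05 -5.0337e-05
  E        0.001312     1.706     1.736
  solve Keq expr → x = -5.0337e-05; check Q = 5.9110e+05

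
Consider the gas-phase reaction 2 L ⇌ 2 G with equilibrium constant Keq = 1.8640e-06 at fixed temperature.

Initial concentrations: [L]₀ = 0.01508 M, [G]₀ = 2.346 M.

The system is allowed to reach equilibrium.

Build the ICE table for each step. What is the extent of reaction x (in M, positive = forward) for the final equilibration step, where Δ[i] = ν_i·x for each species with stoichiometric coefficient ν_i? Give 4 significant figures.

x = -1.171 M

Q₀ = 2.4202e+04 vs Keq = 1.8640e-06 ⇒ Q>K, reverse
Step 1:
                   L          G
  init       0.01508      2.346
  Δ            2.343     -2.343
  eq           2.358   0.003219
  solve Keq expr → x = -1.171; check Q = 1.8640e-06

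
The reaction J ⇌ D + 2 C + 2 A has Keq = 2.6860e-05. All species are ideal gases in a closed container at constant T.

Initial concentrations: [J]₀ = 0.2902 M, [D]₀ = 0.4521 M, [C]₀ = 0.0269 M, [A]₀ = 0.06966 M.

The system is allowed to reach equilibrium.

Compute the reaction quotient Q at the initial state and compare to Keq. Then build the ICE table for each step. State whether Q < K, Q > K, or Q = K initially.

Q₀ = 5.4703e-06; Q < K (proceeds forward)

Q₀ = 5.4703e-06 vs Keq = 2.6860e-05 ⇒ Q<K, forward
Step 1:
                  J         D         C         A
  I          0.2902    0.4521    0.0269   0.06966
  C         -0.0094    0.0094    0.0188    0.0188
  E          0.2808    0.4615    0.0457   0.08846
  solve Keq expr → x = 0.0094; check Q = 2.6860e-05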